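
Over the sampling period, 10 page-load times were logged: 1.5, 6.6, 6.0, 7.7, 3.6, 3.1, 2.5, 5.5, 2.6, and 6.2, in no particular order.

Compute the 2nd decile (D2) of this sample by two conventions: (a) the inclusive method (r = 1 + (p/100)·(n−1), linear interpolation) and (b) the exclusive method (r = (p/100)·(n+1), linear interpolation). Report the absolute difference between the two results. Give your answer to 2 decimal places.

Sorted: 1.5, 2.5, 2.6, 3.1, 3.6, 5.5, 6.0, 6.2, 6.6, 7.7.
n = 10.
(a) r = 2.8; between ranks 2 (2.5) and 3 (2.6): 2.58.
(b) r = 2.2; between ranks 2 (2.5) and 3 (2.6): 2.52.
|2.58 − 2.52| = 0.06.

0.06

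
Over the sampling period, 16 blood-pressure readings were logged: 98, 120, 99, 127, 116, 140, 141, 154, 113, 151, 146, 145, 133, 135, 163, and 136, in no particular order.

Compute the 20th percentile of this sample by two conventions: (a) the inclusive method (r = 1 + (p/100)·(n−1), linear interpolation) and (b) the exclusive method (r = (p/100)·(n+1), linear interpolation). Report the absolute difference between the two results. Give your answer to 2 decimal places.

1.80

Sorted: 98, 99, 113, 116, 120, 127, 133, 135, 136, 140, 141, 145, 146, 151, 154, 163.
n = 16.
(a) r = 4 → value at rank 4 = 116.
(b) r = 3.4; between ranks 3 (113) and 4 (116): 114.2.
|116 − 114.2| = 1.8.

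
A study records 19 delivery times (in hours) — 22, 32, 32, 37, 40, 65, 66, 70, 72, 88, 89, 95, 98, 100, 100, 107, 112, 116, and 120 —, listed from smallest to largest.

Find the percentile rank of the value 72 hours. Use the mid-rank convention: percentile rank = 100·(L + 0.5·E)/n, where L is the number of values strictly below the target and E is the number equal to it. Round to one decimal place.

44.7

Count below 72: L = 8; count equal: E = 1; n = 19.
Percentile rank = 100·(8 + 0.5·1)/19 = 100·8.5/19 = 44.74.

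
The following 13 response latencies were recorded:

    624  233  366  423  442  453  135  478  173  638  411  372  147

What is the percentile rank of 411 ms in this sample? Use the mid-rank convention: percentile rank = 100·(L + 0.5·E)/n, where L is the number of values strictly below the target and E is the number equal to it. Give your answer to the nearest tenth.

50.0

Sorted: 135, 147, 173, 233, 366, 372, 411, 423, 442, 453, 478, 624, 638.
Count below 411: L = 6; count equal: E = 1; n = 13.
Percentile rank = 100·(6 + 0.5·1)/13 = 100·6.5/13 = 50.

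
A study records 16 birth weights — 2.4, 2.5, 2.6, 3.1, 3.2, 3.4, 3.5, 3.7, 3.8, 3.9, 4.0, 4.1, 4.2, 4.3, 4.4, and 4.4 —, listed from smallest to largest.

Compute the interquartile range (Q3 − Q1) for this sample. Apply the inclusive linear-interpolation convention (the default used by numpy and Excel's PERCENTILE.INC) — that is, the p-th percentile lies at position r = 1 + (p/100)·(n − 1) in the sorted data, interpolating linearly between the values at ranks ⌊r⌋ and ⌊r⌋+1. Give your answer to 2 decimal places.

0.95

n = 16.
P25: r = 4.75; ranks 4–5 are 3.1, 3.2; interpolating gives 3.175.
P75: r = 12.25; ranks 12–13 are 4.1, 4.2; interpolating gives 4.125.
Difference: 4.125 − 3.175 = 0.95.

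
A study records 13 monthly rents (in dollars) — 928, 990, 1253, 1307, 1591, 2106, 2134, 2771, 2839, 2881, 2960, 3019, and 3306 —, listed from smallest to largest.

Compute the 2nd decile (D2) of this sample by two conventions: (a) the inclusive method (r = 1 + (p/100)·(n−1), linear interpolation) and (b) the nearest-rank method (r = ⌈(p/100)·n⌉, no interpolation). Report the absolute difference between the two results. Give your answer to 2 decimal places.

21.60

n = 13.
(a) r = 3.4; between ranks 3 (1253) and 4 (1307): 1274.6.
(b) the nearest-rank method: rank 3 → 1253.
|1274.6 − 1253| = 21.6.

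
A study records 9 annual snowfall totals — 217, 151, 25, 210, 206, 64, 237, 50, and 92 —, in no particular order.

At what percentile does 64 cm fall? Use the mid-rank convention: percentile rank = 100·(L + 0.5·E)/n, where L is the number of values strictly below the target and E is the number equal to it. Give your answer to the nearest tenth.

Sorted: 25, 50, 64, 92, 151, 206, 210, 217, 237.
Count below 64: L = 2; count equal: E = 1; n = 9.
Percentile rank = 100·(2 + 0.5·1)/9 = 100·2.5/9 = 27.78.

27.8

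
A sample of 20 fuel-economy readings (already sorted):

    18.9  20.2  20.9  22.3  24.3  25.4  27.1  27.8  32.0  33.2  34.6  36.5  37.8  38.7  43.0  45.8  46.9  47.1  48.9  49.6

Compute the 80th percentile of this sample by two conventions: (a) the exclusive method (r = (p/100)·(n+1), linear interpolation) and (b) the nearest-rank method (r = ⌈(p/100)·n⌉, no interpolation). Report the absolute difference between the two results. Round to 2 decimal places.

0.88

n = 20.
(a) r = 16.8; between ranks 16 (45.8) and 17 (46.9): 46.68.
(b) the nearest-rank method: rank 16 → 45.8.
|46.68 − 45.8| = 0.88.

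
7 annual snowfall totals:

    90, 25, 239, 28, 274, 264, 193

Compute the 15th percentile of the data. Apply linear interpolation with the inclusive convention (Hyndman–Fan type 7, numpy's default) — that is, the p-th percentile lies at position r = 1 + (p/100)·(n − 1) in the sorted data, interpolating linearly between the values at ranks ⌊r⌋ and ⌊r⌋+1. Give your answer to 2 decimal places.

Sorted: 25, 28, 90, 193, 239, 264, 274.
n = 7.
r = 1 + (15/100)·(7 − 1) = 1 + 0.9 = 1.9.
Rank 1 is 25 and rank 2 is 28.
Interpolate: 25 + 0.9·(28 − 25) = 25 + 0.9·3 = 27.7.

27.70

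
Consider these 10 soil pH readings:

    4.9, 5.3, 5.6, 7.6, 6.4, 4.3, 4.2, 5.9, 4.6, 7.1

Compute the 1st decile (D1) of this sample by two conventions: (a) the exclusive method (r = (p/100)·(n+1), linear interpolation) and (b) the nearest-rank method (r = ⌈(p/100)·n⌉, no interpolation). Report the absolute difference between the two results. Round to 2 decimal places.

0.01

Sorted: 4.2, 4.3, 4.6, 4.9, 5.3, 5.6, 5.9, 6.4, 7.1, 7.6.
n = 10.
(a) r = 1.1; between ranks 1 (4.2) and 2 (4.3): 4.21.
(b) the nearest-rank method: rank 1 → 4.2.
|4.21 − 4.2| = 0.01.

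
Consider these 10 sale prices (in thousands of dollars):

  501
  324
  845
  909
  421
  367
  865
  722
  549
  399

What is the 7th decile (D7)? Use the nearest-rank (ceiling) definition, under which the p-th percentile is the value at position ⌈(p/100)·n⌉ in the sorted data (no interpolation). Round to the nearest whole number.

Sorted: 324, 367, 399, 421, 501, 549, 722, 845, 865, 909.
n = 10.
Position = ⌈70/100 · 10⌉ = ⌈7⌉ = 7.
The value at rank 7 is 722.

722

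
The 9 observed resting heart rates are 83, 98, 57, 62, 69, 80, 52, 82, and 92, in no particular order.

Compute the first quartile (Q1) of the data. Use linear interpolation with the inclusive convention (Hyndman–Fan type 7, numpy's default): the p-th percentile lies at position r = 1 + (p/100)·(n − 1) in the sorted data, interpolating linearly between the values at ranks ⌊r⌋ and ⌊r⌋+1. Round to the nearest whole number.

62

Sorted: 52, 57, 62, 69, 80, 82, 83, 92, 98.
n = 9.
r = 1 + (25/100)·(9 − 1) = 1 + 2 = 3.
r is an integer, so P25 is the value at rank 3: 62.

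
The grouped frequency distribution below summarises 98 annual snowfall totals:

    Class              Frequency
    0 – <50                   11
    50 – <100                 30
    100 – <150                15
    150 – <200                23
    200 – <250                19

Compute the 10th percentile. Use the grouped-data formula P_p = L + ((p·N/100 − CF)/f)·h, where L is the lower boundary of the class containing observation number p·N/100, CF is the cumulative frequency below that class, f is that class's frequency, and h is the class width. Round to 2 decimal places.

N = 98; target position k = 10/100 · 98 = 9.8.
Cumulative frequencies: 11, 41, 56, 79, 98.
Observation 9.8 falls in the class 0 – <50.
L = 0, CF = 0, f = 11, h = 50.
P10 = 0 + ((9.8 − 0)/11)·50 = 0 + 44.5455 = 44.5455.

44.55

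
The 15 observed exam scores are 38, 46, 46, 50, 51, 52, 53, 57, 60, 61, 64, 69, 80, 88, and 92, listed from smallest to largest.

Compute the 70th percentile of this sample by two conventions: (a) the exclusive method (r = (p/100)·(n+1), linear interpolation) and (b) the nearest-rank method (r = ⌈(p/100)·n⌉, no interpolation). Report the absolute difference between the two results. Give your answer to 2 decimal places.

n = 15.
(a) r = 11.2; between ranks 11 (64) and 12 (69): 65.
(b) the nearest-rank method: rank 11 → 64.
|65 − 64| = 1.

1.00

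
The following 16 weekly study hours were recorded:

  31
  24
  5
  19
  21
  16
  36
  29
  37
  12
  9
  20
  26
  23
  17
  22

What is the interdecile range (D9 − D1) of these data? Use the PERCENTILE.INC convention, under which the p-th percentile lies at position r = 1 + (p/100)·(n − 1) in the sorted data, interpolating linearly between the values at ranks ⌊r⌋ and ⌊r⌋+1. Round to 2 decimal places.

Sorted: 5, 9, 12, 16, 17, 19, 20, 21, 22, 23, 24, 26, 29, 31, 36, 37.
n = 16.
P10: r = 2.5; ranks 2–3 are 9, 12; interpolating gives 10.5.
P90: r = 14.5; ranks 14–15 are 31, 36; interpolating gives 33.5.
Difference: 33.5 − 10.5 = 23.

23.00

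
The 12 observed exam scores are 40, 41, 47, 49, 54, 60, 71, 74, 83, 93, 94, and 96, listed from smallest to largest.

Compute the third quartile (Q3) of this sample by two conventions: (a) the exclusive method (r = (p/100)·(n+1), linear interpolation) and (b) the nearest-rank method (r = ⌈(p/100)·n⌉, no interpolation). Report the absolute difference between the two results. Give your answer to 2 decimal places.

n = 12.
(a) r = 9.75; between ranks 9 (83) and 10 (93): 90.5.
(b) the nearest-rank method: rank 9 → 83.
|90.5 − 83| = 7.5.

7.50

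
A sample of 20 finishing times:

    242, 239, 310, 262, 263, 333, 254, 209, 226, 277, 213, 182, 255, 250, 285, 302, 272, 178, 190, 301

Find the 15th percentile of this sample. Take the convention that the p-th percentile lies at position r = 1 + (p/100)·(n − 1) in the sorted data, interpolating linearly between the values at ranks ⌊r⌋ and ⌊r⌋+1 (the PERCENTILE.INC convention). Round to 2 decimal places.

206.15

Sorted: 178, 182, 190, 209, 213, 226, 239, 242, 250, 254, 255, 262, 263, 272, 277, 285, 301, 302, 310, 333.
n = 20.
r = 1 + (15/100)·(20 − 1) = 1 + 2.85 = 3.85.
Rank 3 is 190 and rank 4 is 209.
Interpolate: 190 + 0.85·(209 − 190) = 190 + 0.85·19 = 206.15.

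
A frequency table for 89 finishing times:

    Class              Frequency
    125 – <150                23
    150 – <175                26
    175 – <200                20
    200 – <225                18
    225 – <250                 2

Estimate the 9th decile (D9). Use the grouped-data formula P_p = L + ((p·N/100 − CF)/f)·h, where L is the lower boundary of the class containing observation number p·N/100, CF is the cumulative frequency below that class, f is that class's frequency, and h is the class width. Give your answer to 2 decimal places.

N = 89; target position k = 90/100 · 89 = 80.1.
Cumulative frequencies: 23, 49, 69, 87, 89.
Observation 80.1 falls in the class 200 – <225.
L = 200, CF = 69, f = 18, h = 25.
P90 = 200 + ((80.1 − 69)/18)·25 = 200 + 15.4167 = 215.417.

215.42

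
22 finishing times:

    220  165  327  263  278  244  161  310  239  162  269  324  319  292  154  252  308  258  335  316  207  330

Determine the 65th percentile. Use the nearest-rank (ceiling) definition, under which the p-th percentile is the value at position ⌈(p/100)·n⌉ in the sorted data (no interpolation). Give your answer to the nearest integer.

Sorted: 154, 161, 162, 165, 207, 220, 239, 244, 252, 258, 263, 269, 278, 292, 308, 310, 316, 319, 324, 327, 330, 335.
n = 22.
Position = ⌈65/100 · 22⌉ = ⌈14.3⌉ = 15.
The value at rank 15 is 308.

308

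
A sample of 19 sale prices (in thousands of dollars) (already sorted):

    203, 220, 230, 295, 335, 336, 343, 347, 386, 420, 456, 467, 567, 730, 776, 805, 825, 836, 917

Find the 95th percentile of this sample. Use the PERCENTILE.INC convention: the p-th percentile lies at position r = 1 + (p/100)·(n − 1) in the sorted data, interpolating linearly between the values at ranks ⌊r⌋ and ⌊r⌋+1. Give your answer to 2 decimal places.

844.10

n = 19.
r = 1 + (95/100)·(19 − 1) = 1 + 17.1 = 18.1.
Rank 18 is 836 and rank 19 is 917.
Interpolate: 836 + 0.1·(917 − 836) = 836 + 0.1·81 = 844.1.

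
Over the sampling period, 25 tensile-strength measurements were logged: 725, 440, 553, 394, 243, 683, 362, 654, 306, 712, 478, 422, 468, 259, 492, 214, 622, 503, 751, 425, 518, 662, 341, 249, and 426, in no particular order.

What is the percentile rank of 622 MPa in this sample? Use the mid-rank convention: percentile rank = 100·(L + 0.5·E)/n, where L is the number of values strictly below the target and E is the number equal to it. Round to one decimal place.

Sorted: 214, 243, 249, 259, 306, 341, 362, 394, 422, 425, 426, 440, 468, 478, 492, 503, 518, 553, 622, 654, 662, 683, 712, 725, 751.
Count below 622: L = 18; count equal: E = 1; n = 25.
Percentile rank = 100·(18 + 0.5·1)/25 = 100·18.5/25 = 74.

74.0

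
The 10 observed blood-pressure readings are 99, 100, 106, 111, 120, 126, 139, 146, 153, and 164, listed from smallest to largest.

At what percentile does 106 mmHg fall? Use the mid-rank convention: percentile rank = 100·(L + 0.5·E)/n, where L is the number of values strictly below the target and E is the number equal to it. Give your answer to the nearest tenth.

Count below 106: L = 2; count equal: E = 1; n = 10.
Percentile rank = 100·(2 + 0.5·1)/10 = 100·2.5/10 = 25.

25.0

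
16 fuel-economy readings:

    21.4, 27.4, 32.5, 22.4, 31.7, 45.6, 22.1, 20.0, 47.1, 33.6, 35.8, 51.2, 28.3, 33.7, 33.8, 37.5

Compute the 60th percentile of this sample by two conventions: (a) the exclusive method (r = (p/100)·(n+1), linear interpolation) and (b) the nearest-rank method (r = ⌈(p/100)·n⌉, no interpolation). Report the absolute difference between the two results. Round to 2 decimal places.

0.02

Sorted: 20.0, 21.4, 22.1, 22.4, 27.4, 28.3, 31.7, 32.5, 33.6, 33.7, 33.8, 35.8, 37.5, 45.6, 47.1, 51.2.
n = 16.
(a) r = 10.2; between ranks 10 (33.7) and 11 (33.8): 33.72.
(b) the nearest-rank method: rank 10 → 33.7.
|33.72 − 33.7| = 0.02.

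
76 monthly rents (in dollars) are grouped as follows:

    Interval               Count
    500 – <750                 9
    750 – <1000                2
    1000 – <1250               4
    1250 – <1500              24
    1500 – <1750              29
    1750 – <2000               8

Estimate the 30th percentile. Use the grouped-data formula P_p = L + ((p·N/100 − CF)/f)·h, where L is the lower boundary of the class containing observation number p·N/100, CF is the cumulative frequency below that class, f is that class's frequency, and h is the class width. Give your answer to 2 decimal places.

N = 76; target position k = 30/100 · 76 = 22.8.
Cumulative frequencies: 9, 11, 15, 39, 68, 76.
Observation 22.8 falls in the class 1250 – <1500.
L = 1250, CF = 15, f = 24, h = 250.
P30 = 1250 + ((22.8 − 15)/24)·250 = 1250 + 81.25 = 1331.25.

1331.25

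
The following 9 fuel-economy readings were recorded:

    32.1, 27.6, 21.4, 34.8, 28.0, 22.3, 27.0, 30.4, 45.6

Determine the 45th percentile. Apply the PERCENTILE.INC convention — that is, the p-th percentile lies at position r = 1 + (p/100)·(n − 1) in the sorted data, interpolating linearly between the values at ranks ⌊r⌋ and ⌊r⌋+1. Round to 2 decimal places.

Sorted: 21.4, 22.3, 27.0, 27.6, 28.0, 30.4, 32.1, 34.8, 45.6.
n = 9.
r = 1 + (45/100)·(9 − 1) = 1 + 3.6 = 4.6.
Rank 4 is 27.6 and rank 5 is 28.0.
Interpolate: 27.6 + 0.6·(28.0 − 27.6) = 27.6 + 0.6·0.4 = 27.84.

27.84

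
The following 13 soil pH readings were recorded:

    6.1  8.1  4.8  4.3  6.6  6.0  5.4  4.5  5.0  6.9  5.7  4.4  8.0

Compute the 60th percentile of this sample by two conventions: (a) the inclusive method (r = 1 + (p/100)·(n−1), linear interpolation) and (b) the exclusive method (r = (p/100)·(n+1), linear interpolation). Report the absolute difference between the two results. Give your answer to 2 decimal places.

0.02

Sorted: 4.3, 4.4, 4.5, 4.8, 5.0, 5.4, 5.7, 6.0, 6.1, 6.6, 6.9, 8.0, 8.1.
n = 13.
(a) r = 8.2; between ranks 8 (6.0) and 9 (6.1): 6.02.
(b) r = 8.4; between ranks 8 (6.0) and 9 (6.1): 6.04.
|6.02 − 6.04| = 0.02.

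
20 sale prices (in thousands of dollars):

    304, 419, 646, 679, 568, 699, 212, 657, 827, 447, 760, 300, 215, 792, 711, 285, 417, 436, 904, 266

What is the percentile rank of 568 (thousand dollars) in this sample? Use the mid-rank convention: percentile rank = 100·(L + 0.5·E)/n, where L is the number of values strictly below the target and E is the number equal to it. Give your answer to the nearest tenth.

Sorted: 212, 215, 266, 285, 300, 304, 417, 419, 436, 447, 568, 646, 657, 679, 699, 711, 760, 792, 827, 904.
Count below 568: L = 10; count equal: E = 1; n = 20.
Percentile rank = 100·(10 + 0.5·1)/20 = 100·10.5/20 = 52.5.

52.5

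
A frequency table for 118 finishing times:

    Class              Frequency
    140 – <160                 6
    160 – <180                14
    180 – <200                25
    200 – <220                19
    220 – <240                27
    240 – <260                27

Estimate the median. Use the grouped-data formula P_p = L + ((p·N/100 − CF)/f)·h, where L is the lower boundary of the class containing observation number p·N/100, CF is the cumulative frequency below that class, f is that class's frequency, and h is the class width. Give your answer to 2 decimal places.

N = 118; target position k = 50/100 · 118 = 59.
Cumulative frequencies: 6, 20, 45, 64, 91, 118.
Observation 59 falls in the class 200 – <220.
L = 200, CF = 45, f = 19, h = 20.
P50 = 200 + ((59 − 45)/19)·20 = 200 + 14.7368 = 214.737.

214.74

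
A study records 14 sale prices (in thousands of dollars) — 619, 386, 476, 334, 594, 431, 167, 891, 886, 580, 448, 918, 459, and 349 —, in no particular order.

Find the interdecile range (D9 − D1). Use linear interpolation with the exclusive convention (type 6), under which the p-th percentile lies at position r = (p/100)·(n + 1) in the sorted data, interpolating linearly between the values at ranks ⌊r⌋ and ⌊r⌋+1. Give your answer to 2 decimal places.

Sorted: 167, 334, 349, 386, 431, 448, 459, 476, 580, 594, 619, 886, 891, 918.
n = 14.
P10: r = 1.5; ranks 1–2 are 167, 334; interpolating gives 250.5.
P90: r = 13.5; ranks 13–14 are 891, 918; interpolating gives 904.5.
Difference: 904.5 − 250.5 = 654.

654.00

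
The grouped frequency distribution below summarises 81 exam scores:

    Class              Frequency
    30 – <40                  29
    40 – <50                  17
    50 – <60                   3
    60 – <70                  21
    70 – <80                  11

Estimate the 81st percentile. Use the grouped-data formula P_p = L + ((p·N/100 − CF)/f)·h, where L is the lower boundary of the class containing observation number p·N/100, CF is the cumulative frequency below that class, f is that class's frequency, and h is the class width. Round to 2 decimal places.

67.91

N = 81; target position k = 81/100 · 81 = 65.61.
Cumulative frequencies: 29, 46, 49, 70, 81.
Observation 65.61 falls in the class 60 – <70.
L = 60, CF = 49, f = 21, h = 10.
P81 = 60 + ((65.61 − 49)/21)·10 = 60 + 7.90952 = 67.9095.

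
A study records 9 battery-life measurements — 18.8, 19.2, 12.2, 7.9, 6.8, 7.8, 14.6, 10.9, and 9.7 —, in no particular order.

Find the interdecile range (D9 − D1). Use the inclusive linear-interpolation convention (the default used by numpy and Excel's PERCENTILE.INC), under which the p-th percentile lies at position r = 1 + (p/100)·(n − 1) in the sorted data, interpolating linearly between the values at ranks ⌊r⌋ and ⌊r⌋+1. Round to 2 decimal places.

Sorted: 6.8, 7.8, 7.9, 9.7, 10.9, 12.2, 14.6, 18.8, 19.2.
n = 9.
P10: r = 1.8; ranks 1–2 are 6.8, 7.8; interpolating gives 7.6.
P90: r = 8.2; ranks 8–9 are 18.8, 19.2; interpolating gives 18.88.
Difference: 18.88 − 7.6 = 11.28.

11.28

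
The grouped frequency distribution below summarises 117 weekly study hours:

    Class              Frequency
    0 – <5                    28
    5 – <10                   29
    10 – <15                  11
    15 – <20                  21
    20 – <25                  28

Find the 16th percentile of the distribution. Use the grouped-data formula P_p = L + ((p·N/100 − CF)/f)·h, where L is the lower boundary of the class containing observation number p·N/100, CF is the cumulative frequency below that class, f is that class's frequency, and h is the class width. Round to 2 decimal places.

N = 117; target position k = 16/100 · 117 = 18.72.
Cumulative frequencies: 28, 57, 68, 89, 117.
Observation 18.72 falls in the class 0 – <5.
L = 0, CF = 0, f = 28, h = 5.
P16 = 0 + ((18.72 − 0)/28)·5 = 0 + 3.34286 = 3.34286.

3.34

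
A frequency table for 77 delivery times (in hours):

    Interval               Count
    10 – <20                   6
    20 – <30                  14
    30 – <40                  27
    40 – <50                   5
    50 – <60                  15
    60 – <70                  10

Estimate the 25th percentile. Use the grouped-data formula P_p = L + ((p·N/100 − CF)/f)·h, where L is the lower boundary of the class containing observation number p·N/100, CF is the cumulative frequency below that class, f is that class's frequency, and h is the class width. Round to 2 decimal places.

29.46

N = 77; target position k = 25/100 · 77 = 19.25.
Cumulative frequencies: 6, 20, 47, 52, 67, 77.
Observation 19.25 falls in the class 20 – <30.
L = 20, CF = 6, f = 14, h = 10.
P25 = 20 + ((19.25 − 6)/14)·10 = 20 + 9.46429 = 29.4643.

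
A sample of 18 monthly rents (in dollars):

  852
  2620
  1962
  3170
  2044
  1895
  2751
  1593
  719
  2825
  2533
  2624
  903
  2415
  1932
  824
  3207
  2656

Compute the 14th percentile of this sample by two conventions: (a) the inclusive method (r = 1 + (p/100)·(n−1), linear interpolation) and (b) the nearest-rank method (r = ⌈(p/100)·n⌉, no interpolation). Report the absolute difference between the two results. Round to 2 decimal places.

Sorted: 719, 824, 852, 903, 1593, 1895, 1932, 1962, 2044, 2415, 2533, 2620, 2624, 2656, 2751, 2825, 3170, 3207.
n = 18.
(a) r = 3.38; between ranks 3 (852) and 4 (903): 871.38.
(b) the nearest-rank method: rank 3 → 852.
|871.38 − 852| = 19.38.

19.38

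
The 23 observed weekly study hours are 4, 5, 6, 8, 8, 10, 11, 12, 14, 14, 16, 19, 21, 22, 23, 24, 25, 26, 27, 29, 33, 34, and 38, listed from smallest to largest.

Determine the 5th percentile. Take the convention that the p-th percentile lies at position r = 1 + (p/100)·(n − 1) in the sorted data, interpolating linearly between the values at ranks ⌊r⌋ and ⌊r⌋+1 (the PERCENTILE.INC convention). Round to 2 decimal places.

5.10

n = 23.
r = 1 + (5/100)·(23 − 1) = 1 + 1.1 = 2.1.
Rank 2 is 5 and rank 3 is 6.
Interpolate: 5 + 0.1·(6 − 5) = 5 + 0.1·1 = 5.1.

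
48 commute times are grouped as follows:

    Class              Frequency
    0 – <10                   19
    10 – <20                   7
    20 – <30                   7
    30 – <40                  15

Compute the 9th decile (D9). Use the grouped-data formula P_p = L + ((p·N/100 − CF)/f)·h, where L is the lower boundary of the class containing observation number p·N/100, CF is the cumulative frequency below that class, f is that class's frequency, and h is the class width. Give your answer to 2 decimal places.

N = 48; target position k = 90/100 · 48 = 43.2.
Cumulative frequencies: 19, 26, 33, 48.
Observation 43.2 falls in the class 30 – <40.
L = 30, CF = 33, f = 15, h = 10.
P90 = 30 + ((43.2 − 33)/15)·10 = 30 + 6.8 = 36.8.

36.80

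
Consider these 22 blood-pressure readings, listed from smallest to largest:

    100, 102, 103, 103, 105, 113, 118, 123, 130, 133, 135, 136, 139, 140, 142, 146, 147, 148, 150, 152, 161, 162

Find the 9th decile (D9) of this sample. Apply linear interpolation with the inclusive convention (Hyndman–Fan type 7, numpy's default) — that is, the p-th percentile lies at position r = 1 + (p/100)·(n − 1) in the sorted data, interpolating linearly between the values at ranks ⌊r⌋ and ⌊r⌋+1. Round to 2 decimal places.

n = 22.
r = 1 + (90/100)·(22 − 1) = 1 + 18.9 = 19.9.
Rank 19 is 150 and rank 20 is 152.
Interpolate: 150 + 0.9·(152 − 150) = 150 + 0.9·2 = 151.8.

151.80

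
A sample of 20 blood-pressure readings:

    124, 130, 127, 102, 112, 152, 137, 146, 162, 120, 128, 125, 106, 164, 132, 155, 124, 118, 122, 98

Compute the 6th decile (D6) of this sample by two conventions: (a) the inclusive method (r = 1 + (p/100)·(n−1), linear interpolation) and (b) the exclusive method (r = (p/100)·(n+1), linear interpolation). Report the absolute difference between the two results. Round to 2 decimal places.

Sorted: 98, 102, 106, 112, 118, 120, 122, 124, 124, 125, 127, 128, 130, 132, 137, 146, 152, 155, 162, 164.
n = 20.
(a) r = 12.4; between ranks 12 (128) and 13 (130): 128.8.
(b) r = 12.6; between ranks 12 (128) and 13 (130): 129.2.
|128.8 − 129.2| = 0.4.

0.40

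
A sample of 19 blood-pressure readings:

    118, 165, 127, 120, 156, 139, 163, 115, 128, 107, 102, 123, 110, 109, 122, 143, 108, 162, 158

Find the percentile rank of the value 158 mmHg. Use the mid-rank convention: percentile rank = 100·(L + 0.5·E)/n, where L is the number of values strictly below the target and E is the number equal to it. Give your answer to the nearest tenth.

Sorted: 102, 107, 108, 109, 110, 115, 118, 120, 122, 123, 127, 128, 139, 143, 156, 158, 162, 163, 165.
Count below 158: L = 15; count equal: E = 1; n = 19.
Percentile rank = 100·(15 + 0.5·1)/19 = 100·15.5/19 = 81.58.

81.6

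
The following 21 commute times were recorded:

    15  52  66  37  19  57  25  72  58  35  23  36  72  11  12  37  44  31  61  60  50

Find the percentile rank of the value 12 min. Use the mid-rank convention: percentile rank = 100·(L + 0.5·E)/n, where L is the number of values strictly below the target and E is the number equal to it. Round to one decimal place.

7.1

Sorted: 11, 12, 15, 19, 23, 25, 31, 35, 36, 37, 37, 44, 50, 52, 57, 58, 60, 61, 66, 72, 72.
Count below 12: L = 1; count equal: E = 1; n = 21.
Percentile rank = 100·(1 + 0.5·1)/21 = 100·1.5/21 = 7.143.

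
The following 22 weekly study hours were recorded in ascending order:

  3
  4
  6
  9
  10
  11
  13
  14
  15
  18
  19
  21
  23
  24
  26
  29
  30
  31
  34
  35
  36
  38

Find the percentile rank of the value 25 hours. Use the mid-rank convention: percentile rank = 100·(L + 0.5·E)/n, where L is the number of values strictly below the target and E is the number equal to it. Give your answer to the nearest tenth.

Count below 25: L = 14; count equal: E = 0; n = 22.
Percentile rank = 100·(14 + 0.5·0)/22 = 100·14/22 = 63.64.

63.6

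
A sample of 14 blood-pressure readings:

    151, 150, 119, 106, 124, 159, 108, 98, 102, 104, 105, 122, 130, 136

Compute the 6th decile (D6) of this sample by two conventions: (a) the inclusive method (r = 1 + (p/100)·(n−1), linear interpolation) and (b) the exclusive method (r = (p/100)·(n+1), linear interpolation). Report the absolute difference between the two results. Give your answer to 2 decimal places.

Sorted: 98, 102, 104, 105, 106, 108, 119, 122, 124, 130, 136, 150, 151, 159.
n = 14.
(a) r = 8.8; between ranks 8 (122) and 9 (124): 123.6.
(b) r = 9 → value at rank 9 = 124.
|123.6 − 124| = 0.4.

0.40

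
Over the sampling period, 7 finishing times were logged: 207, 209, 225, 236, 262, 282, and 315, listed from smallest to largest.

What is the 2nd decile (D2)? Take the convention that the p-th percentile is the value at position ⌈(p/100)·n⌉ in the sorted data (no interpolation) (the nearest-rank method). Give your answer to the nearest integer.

209

n = 7.
Position = ⌈20/100 · 7⌉ = ⌈1.4⌉ = 2.
The value at rank 2 is 209.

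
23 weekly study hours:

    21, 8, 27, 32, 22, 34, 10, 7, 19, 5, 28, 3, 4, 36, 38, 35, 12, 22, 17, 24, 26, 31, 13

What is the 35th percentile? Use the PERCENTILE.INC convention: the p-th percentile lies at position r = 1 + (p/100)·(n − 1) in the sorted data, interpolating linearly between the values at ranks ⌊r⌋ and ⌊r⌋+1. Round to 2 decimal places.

15.80

Sorted: 3, 4, 5, 7, 8, 10, 12, 13, 17, 19, 21, 22, 22, 24, 26, 27, 28, 31, 32, 34, 35, 36, 38.
n = 23.
r = 1 + (35/100)·(23 − 1) = 1 + 7.7 = 8.7.
Rank 8 is 13 and rank 9 is 17.
Interpolate: 13 + 0.7·(17 − 13) = 13 + 0.7·4 = 15.8.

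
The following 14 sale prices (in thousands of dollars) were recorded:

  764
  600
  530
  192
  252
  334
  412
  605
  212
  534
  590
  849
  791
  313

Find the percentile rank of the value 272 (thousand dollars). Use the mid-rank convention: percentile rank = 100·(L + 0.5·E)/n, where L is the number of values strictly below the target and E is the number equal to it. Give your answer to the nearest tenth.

21.4

Sorted: 192, 212, 252, 313, 334, 412, 530, 534, 590, 600, 605, 764, 791, 849.
Count below 272: L = 3; count equal: E = 0; n = 14.
Percentile rank = 100·(3 + 0.5·0)/14 = 100·3/14 = 21.43.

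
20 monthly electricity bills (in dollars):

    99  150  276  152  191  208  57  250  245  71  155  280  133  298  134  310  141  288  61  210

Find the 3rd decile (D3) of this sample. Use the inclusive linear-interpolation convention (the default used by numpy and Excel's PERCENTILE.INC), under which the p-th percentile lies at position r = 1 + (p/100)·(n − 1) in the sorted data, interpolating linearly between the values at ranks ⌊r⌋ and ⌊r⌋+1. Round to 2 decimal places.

138.90

Sorted: 57, 61, 71, 99, 133, 134, 141, 150, 152, 155, 191, 208, 210, 245, 250, 276, 280, 288, 298, 310.
n = 20.
r = 1 + (30/100)·(20 − 1) = 1 + 5.7 = 6.7.
Rank 6 is 134 and rank 7 is 141.
Interpolate: 134 + 0.7·(141 − 134) = 134 + 0.7·7 = 138.9.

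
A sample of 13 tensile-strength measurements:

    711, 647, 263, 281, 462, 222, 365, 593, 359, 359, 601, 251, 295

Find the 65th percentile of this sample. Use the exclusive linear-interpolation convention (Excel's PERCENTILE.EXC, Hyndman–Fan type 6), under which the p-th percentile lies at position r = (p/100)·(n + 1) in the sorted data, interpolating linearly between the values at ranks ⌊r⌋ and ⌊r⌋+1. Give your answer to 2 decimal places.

475.10

Sorted: 222, 251, 263, 281, 295, 359, 359, 365, 462, 593, 601, 647, 711.
n = 13.
r = (65/100)·(13 + 1) = 9.1.
Rank 9 is 462 and rank 10 is 593.
Interpolate: 462 + 0.1·(593 − 462) = 462 + 0.1·131 = 475.1.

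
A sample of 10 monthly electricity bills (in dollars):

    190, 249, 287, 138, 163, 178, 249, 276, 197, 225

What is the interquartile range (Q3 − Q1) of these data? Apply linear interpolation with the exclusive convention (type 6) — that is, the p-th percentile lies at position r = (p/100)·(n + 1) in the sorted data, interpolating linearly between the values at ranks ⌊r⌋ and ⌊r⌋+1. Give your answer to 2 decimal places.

Sorted: 138, 163, 178, 190, 197, 225, 249, 249, 276, 287.
n = 10.
P25: r = 2.75; ranks 2–3 are 163, 178; interpolating gives 174.25.
P75: r = 8.25; ranks 8–9 are 249, 276; interpolating gives 255.75.
Difference: 255.75 − 174.25 = 81.5.

81.50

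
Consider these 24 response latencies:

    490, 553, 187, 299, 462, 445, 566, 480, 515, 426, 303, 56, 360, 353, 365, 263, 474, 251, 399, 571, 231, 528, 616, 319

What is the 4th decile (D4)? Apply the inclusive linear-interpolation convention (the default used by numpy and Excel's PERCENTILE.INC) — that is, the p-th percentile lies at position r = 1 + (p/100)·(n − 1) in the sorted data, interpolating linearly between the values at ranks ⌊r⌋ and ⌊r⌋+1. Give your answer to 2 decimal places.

361.00

Sorted: 56, 187, 231, 251, 263, 299, 303, 319, 353, 360, 365, 399, 426, 445, 462, 474, 480, 490, 515, 528, 553, 566, 571, 616.
n = 24.
r = 1 + (40/100)·(24 − 1) = 1 + 9.2 = 10.2.
Rank 10 is 360 and rank 11 is 365.
Interpolate: 360 + 0.2·(365 − 360) = 360 + 0.2·5 = 361.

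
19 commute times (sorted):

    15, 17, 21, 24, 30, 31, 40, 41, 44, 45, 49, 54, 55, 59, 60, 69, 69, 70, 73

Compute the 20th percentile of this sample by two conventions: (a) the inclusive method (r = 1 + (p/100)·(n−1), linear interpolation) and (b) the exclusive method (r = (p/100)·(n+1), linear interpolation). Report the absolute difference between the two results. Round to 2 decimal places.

n = 19.
(a) r = 4.6; between ranks 4 (24) and 5 (30): 27.6.
(b) r = 4 → value at rank 4 = 24.
|27.6 − 24| = 3.6.

3.60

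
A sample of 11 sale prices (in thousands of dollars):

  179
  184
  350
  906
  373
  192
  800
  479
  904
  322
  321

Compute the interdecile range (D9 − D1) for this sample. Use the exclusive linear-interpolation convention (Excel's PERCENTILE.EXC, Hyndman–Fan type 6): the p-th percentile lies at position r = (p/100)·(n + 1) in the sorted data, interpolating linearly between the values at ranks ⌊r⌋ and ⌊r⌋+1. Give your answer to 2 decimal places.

Sorted: 179, 184, 192, 321, 322, 350, 373, 479, 800, 904, 906.
n = 11.
P10: r = 1.2; ranks 1–2 are 179, 184; interpolating gives 180.
P90: r = 10.8; ranks 10–11 are 904, 906; interpolating gives 905.6.
Difference: 905.6 − 180 = 725.6.

725.60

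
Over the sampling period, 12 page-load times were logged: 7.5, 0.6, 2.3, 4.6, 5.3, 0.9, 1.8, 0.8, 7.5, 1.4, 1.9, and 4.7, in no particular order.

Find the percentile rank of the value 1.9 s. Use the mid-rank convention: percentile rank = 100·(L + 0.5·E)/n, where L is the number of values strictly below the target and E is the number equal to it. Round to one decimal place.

45.8

Sorted: 0.6, 0.8, 0.9, 1.4, 1.8, 1.9, 2.3, 4.6, 4.7, 5.3, 7.5, 7.5.
Count below 1.9: L = 5; count equal: E = 1; n = 12.
Percentile rank = 100·(5 + 0.5·1)/12 = 100·5.5/12 = 45.83.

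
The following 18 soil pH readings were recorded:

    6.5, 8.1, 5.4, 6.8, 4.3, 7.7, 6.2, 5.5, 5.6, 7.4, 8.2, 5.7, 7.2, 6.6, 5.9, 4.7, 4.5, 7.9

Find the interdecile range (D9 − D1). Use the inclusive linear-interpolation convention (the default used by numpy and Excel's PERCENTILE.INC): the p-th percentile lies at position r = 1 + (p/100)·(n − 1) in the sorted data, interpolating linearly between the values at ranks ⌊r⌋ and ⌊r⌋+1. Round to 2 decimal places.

Sorted: 4.3, 4.5, 4.7, 5.4, 5.5, 5.6, 5.7, 5.9, 6.2, 6.5, 6.6, 6.8, 7.2, 7.4, 7.7, 7.9, 8.1, 8.2.
n = 18.
P10: r = 2.7; ranks 2–3 are 4.5, 4.7; interpolating gives 4.64.
P90: r = 16.3; ranks 16–17 are 7.9, 8.1; interpolating gives 7.96.
Difference: 7.96 − 4.64 = 3.32.

3.32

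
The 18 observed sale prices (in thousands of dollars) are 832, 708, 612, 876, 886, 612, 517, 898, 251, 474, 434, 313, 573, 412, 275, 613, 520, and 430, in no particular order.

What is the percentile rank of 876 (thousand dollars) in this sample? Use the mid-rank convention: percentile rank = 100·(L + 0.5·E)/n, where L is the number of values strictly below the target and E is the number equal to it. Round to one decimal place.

86.1

Sorted: 251, 275, 313, 412, 430, 434, 474, 517, 520, 573, 612, 612, 613, 708, 832, 876, 886, 898.
Count below 876: L = 15; count equal: E = 1; n = 18.
Percentile rank = 100·(15 + 0.5·1)/18 = 100·15.5/18 = 86.11.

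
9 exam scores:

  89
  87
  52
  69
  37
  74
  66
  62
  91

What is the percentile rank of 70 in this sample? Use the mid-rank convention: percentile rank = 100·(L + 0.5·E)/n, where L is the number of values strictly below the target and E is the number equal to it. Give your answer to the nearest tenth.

Sorted: 37, 52, 62, 66, 69, 74, 87, 89, 91.
Count below 70: L = 5; count equal: E = 0; n = 9.
Percentile rank = 100·(5 + 0.5·0)/9 = 100·5/9 = 55.56.

55.6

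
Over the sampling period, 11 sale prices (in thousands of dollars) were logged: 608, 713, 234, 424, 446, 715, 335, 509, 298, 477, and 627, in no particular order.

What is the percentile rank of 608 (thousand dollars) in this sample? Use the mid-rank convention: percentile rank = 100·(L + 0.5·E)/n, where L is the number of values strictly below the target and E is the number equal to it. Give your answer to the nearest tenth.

Sorted: 234, 298, 335, 424, 446, 477, 509, 608, 627, 713, 715.
Count below 608: L = 7; count equal: E = 1; n = 11.
Percentile rank = 100·(7 + 0.5·1)/11 = 100·7.5/11 = 68.18.

68.2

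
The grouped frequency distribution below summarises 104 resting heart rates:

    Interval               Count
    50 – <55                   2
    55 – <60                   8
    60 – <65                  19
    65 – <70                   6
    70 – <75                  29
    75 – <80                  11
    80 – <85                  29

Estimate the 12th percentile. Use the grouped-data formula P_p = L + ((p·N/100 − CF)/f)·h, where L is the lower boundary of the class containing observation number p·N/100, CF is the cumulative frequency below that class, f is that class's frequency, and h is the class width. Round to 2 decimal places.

N = 104; target position k = 12/100 · 104 = 12.48.
Cumulative frequencies: 2, 10, 29, 35, 64, 75, 104.
Observation 12.48 falls in the class 60 – <65.
L = 60, CF = 10, f = 19, h = 5.
P12 = 60 + ((12.48 − 10)/19)·5 = 60 + 0.652632 = 60.6526.

60.65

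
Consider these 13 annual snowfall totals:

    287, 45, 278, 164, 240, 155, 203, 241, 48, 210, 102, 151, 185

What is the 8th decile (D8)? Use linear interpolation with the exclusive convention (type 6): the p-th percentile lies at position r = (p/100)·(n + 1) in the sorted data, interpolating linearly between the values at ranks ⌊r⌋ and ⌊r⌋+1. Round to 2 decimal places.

Sorted: 45, 48, 102, 151, 155, 164, 185, 203, 210, 240, 241, 278, 287.
n = 13.
r = (80/100)·(13 + 1) = 11.2.
Rank 11 is 241 and rank 12 is 278.
Interpolate: 241 + 0.2·(278 − 241) = 241 + 0.2·37 = 248.4.

248.40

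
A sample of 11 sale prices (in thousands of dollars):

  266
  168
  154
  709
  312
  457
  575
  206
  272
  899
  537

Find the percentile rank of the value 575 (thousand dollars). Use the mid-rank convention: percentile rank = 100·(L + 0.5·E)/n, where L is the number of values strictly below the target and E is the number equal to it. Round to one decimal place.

Sorted: 154, 168, 206, 266, 272, 312, 457, 537, 575, 709, 899.
Count below 575: L = 8; count equal: E = 1; n = 11.
Percentile rank = 100·(8 + 0.5·1)/11 = 100·8.5/11 = 77.27.

77.3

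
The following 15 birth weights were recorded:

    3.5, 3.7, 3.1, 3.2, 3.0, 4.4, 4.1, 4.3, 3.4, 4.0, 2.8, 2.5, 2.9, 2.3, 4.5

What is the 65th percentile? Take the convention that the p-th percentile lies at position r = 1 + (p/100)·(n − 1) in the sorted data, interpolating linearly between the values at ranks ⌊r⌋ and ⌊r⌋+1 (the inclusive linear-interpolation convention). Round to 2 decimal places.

3.73

Sorted: 2.3, 2.5, 2.8, 2.9, 3.0, 3.1, 3.2, 3.4, 3.5, 3.7, 4.0, 4.1, 4.3, 4.4, 4.5.
n = 15.
r = 1 + (65/100)·(15 − 1) = 1 + 9.1 = 10.1.
Rank 10 is 3.7 and rank 11 is 4.0.
Interpolate: 3.7 + 0.1·(4.0 − 3.7) = 3.7 + 0.1·0.3 = 3.73.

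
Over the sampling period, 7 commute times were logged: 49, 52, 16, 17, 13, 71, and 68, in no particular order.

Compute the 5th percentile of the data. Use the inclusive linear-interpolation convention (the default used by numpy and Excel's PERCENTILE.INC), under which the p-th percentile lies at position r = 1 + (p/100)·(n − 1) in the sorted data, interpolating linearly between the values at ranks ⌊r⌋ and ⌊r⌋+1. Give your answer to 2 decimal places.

Sorted: 13, 16, 17, 49, 52, 68, 71.
n = 7.
r = 1 + (5/100)·(7 − 1) = 1 + 0.3 = 1.3.
Rank 1 is 13 and rank 2 is 16.
Interpolate: 13 + 0.3·(16 − 13) = 13 + 0.3·3 = 13.9.

13.90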